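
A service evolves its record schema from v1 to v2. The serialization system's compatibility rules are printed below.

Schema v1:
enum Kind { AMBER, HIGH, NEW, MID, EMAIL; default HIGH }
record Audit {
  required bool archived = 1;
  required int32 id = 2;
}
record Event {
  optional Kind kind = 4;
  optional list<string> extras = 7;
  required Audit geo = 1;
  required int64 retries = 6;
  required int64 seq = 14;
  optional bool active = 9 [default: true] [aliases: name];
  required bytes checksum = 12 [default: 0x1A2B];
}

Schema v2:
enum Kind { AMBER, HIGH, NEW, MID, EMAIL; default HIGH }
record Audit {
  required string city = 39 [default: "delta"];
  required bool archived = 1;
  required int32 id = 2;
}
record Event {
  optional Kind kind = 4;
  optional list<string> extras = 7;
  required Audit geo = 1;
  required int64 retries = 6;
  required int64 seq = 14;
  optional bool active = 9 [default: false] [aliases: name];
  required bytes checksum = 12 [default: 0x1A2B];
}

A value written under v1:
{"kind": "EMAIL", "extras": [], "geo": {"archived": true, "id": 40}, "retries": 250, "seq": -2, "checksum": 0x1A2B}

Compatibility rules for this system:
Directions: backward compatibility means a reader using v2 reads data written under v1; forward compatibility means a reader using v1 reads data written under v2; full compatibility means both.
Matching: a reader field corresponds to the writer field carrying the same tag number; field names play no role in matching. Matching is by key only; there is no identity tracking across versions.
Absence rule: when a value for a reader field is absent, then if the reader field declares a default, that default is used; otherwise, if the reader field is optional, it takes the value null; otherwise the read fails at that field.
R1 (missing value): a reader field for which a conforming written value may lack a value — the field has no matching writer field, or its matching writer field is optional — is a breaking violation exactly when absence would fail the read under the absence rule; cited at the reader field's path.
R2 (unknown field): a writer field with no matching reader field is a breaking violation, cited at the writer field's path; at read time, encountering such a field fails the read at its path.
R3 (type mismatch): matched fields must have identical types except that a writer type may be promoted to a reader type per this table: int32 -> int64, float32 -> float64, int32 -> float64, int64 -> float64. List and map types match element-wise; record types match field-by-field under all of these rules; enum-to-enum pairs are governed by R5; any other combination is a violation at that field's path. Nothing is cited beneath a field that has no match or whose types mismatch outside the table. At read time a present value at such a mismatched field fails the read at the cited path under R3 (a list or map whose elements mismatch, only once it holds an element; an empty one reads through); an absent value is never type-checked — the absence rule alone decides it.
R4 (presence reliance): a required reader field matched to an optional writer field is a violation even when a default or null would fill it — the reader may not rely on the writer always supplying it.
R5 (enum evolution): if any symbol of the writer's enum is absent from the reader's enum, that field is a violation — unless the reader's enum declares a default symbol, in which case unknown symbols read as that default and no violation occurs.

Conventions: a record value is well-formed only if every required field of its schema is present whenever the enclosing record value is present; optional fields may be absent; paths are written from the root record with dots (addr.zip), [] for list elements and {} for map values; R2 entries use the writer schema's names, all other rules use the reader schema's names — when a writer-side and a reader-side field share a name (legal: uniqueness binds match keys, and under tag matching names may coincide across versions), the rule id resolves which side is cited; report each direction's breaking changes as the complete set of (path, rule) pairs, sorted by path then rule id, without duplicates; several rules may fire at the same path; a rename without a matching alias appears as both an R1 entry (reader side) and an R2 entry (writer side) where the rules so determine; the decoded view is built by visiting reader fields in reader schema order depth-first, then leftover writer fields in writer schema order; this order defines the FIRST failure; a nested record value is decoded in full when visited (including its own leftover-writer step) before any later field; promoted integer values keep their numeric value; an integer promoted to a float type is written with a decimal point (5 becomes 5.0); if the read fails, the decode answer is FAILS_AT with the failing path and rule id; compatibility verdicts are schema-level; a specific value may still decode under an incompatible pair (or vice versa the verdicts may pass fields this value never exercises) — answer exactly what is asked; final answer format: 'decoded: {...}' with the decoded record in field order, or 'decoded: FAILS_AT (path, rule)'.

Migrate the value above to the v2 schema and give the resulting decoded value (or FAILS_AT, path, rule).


in Event below, arrows point writer -> reader
migrating the Event value to v2:
  kind := "EMAIL"
  extras := []
  geo.city := "delta" (absent -> default)
  geo.archived := true
  geo.id := 40
  retries := 250
  seq := -2
  active := false (absent -> default)
  checksum := 0x1A2B
  => decoded: {"kind": "EMAIL", "extras": [], "geo": {"city": "delta", "archived": true, "id": 40}, "retries": 250, "seq": -2, "active": false, "checksum": 0x1A2B}

decoded: {"kind": "EMAIL", "extras": [], "geo": {"city": "delta", "archived": true, "id": 40}, "retries": 250, "seq": -2, "active": false, "checksum": 0x1A2B}


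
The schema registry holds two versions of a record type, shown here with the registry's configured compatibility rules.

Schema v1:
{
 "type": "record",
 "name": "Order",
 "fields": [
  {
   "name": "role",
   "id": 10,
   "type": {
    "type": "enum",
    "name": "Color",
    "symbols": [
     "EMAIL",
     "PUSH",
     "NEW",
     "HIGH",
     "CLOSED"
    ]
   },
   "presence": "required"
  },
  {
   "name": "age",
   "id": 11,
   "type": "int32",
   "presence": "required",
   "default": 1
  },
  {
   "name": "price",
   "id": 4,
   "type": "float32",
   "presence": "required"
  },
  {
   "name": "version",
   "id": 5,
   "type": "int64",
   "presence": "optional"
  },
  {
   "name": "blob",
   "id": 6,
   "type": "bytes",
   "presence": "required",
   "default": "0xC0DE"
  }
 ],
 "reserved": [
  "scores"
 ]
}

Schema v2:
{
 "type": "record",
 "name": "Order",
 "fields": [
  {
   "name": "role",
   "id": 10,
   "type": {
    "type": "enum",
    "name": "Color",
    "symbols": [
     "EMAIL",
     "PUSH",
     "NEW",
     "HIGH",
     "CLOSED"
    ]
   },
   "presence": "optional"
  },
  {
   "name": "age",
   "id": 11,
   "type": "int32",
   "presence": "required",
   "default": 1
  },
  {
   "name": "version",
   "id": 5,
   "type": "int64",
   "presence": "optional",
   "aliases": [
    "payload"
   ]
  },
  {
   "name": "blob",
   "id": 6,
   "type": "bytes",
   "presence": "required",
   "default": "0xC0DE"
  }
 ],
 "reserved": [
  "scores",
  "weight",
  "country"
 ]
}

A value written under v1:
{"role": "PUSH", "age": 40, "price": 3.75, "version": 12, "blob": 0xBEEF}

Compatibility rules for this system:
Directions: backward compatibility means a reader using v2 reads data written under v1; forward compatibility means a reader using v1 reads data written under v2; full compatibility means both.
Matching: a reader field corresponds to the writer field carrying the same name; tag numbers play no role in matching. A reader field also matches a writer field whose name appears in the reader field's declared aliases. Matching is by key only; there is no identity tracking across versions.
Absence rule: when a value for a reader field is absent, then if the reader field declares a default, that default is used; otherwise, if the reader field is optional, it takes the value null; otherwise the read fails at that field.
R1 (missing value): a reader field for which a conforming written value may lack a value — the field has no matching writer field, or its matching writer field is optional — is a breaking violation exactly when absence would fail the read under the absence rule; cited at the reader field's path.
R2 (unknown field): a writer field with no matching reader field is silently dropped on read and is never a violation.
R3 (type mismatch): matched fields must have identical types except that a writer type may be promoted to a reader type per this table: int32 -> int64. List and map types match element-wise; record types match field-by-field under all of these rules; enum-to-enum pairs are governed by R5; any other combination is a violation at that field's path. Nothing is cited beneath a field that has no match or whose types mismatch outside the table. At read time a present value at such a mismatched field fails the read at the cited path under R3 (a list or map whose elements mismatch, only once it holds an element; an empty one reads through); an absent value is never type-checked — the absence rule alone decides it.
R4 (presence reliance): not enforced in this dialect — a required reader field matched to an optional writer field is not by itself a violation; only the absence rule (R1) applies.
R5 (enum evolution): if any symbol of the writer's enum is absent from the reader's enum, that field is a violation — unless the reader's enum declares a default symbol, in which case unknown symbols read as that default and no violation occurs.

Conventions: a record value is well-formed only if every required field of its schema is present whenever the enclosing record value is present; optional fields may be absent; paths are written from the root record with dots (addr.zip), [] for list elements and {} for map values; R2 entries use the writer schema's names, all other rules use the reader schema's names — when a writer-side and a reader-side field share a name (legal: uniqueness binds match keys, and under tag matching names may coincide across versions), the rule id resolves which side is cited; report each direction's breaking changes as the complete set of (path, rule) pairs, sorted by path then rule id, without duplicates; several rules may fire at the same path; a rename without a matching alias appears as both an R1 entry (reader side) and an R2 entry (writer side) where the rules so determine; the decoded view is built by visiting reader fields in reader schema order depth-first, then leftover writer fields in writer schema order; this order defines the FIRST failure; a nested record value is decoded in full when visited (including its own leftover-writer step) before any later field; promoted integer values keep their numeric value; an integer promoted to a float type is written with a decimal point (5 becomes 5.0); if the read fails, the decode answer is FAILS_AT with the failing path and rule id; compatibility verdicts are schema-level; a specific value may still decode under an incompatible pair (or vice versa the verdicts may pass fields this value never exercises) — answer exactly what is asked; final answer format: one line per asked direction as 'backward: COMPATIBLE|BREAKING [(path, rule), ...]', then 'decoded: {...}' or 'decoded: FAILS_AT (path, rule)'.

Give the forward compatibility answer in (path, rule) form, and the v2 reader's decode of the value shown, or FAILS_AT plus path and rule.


forward: BREAKING [(price, R1), (role, R1)]; decoded: {"role": "PUSH", "age": 40, "version": 12, "blob": 0xBEEF}

arrows below run writer -> reader for Order
checking forward for Order: reader v1 against writer v2:
  Color -> Color, writer optional: role aligns to role
  int32 -> int32, writer required: age aligns to age
  price: no writer match
  int64 -> int64, writer optional: version aligns to version
  bytes -> bytes, writer required: blob aligns to blob
  violation R1 at price
  violation R1 at role
  forward on Order therefore BREAKING (2)
decoding the Order value with the v2 reader:
  role := "PUSH"
  age := 40
  version := 12
  blob := 0xBEEF
  writer price: unmatched, discarded
  => decoded: {"role": "PUSH", "age": 40, "version": 12, "blob": 0xBEEF}


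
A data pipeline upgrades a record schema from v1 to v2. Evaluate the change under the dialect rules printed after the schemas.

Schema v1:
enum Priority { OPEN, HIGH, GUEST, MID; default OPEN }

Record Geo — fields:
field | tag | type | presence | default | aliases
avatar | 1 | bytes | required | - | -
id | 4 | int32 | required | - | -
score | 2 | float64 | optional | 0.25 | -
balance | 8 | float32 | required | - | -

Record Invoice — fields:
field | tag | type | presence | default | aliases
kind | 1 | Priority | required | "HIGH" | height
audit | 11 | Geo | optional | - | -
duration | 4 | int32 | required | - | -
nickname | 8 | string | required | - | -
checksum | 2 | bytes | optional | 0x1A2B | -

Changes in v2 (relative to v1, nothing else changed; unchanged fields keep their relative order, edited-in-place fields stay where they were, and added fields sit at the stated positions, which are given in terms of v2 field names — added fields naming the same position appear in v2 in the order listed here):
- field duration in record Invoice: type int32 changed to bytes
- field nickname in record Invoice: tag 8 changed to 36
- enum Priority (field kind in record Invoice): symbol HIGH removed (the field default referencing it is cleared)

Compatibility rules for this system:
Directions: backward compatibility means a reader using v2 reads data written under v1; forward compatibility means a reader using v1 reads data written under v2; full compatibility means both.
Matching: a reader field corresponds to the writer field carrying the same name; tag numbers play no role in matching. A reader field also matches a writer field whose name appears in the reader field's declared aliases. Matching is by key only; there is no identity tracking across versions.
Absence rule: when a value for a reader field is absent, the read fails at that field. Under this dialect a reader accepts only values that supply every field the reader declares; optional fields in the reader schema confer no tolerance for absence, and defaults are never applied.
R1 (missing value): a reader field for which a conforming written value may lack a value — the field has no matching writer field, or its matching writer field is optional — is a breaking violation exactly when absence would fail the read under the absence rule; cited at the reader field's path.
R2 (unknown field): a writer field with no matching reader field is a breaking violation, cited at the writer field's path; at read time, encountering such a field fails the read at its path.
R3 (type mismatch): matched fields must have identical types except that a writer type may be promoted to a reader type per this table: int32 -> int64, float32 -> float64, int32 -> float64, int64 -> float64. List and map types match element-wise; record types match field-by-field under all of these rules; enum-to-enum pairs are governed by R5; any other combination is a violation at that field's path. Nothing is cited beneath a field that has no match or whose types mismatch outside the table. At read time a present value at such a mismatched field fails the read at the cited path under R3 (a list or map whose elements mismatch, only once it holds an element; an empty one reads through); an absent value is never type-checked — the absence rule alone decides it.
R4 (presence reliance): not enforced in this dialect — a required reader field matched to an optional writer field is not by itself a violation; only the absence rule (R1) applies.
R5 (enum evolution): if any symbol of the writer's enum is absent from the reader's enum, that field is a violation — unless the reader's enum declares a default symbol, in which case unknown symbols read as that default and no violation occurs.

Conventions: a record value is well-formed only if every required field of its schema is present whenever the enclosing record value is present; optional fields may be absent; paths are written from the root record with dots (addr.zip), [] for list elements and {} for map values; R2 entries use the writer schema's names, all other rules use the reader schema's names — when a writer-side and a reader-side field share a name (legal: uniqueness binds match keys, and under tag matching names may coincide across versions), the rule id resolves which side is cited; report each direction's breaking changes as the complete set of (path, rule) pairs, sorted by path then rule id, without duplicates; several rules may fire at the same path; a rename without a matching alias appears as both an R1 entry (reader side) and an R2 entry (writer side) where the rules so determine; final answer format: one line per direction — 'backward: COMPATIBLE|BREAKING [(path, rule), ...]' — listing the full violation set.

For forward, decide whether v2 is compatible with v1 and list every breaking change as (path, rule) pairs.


forward: BREAKING [(audit, R1), (audit.score, R1), (checksum, R1), (duration, R3)]

in Invoice below, arrows point writer -> reader
forward on Invoice — v1 reading data written by v2:
  Priority -> Priority, writer required: kind aligns to kind
  Geo -> Geo, writer optional: audit aligns to audit
  bytes -> int32, writer required: duration aligns to duration
  string -> string, writer required: nickname aligns to nickname
  bytes -> bytes, writer optional: checksum aligns to checksum
  bytes -> bytes, writer required: audit.avatar aligns to audit.avatar
  int32 -> int32, writer required: audit.id aligns to audit.id
  float64 -> float64, writer optional: audit.score aligns to audit.score
  float32 -> float32, writer required: audit.balance aligns to audit.balance
  R1 fires at audit
  R1 fires at audit.score
  R1 fires at checksum
  R3 fires at duration
  => forward verdict for Invoice: BREAKING, 4 violation(s)
ruling out the remaining Invoice differences:
  field nickname in record Invoice: tag 8 changed to 36 -> fires no rule on Invoice, leaving the asked answer as it is
  enum Priority (field kind in record Invoice): symbol HIGH removed (the field default referencing it is cleared) -> fires no rule on Invoice, leaving the asked answer as it is


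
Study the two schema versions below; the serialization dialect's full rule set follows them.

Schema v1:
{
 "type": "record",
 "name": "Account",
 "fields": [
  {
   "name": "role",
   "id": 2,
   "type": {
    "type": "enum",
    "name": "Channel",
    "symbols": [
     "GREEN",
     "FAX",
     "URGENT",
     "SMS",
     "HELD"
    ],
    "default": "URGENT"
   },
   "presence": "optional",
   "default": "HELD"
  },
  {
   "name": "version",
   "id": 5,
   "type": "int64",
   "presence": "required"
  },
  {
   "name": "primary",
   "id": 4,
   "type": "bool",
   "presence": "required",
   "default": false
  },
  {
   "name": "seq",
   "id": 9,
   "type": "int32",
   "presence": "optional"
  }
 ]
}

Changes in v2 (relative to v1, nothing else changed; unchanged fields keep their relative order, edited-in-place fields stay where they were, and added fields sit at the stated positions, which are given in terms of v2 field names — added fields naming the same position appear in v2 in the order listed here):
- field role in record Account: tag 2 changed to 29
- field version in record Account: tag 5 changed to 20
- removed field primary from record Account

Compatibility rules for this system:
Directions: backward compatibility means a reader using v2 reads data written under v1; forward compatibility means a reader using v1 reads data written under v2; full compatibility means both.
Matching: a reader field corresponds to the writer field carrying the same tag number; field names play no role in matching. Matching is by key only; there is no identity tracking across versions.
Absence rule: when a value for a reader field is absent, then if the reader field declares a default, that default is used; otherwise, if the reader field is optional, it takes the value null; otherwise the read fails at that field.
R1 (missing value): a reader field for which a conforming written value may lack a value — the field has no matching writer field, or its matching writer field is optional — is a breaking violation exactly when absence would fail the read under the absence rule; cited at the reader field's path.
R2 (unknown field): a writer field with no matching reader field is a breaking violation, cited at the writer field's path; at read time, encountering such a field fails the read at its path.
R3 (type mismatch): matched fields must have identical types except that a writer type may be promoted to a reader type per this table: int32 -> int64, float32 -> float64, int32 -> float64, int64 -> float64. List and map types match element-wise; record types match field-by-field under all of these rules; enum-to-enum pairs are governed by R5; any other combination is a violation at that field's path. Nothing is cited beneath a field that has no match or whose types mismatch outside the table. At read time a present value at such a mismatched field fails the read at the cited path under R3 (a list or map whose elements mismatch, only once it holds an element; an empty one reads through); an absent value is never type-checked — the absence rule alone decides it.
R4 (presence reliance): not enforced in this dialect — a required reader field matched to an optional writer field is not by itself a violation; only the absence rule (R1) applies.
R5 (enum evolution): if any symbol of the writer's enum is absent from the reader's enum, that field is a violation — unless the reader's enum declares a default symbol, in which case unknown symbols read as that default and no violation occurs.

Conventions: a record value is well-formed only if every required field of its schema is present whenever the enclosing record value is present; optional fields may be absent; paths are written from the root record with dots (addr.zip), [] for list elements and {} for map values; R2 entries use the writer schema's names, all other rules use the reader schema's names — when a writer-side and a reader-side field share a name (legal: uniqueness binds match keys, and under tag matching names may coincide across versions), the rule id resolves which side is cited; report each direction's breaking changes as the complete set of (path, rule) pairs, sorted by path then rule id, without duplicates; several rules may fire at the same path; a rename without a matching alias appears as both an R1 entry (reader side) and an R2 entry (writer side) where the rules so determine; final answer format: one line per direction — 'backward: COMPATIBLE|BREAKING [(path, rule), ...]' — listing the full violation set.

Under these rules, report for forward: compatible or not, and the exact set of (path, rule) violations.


forward: BREAKING [(role, R2), (version, R1), (version, R2)]

in Account below, arrows point writer -> reader
forward for Account (reader v1, writer v2):
  role: no writer-side match
  version: no writer-side match
  primary: no writer-side match
  seq: int32 -> int32, writer optional; from seq
  leftover writer field: role
  leftover writer field: version
  breaking: (role, R2)
  breaking: (version, R1)
  breaking: (version, R2)
  => forward: BREAKING (3)
remaining Account differences; none change what is asked:
  removed field primary from record Account -> fires only in the backward direction of Account, which is not asked here


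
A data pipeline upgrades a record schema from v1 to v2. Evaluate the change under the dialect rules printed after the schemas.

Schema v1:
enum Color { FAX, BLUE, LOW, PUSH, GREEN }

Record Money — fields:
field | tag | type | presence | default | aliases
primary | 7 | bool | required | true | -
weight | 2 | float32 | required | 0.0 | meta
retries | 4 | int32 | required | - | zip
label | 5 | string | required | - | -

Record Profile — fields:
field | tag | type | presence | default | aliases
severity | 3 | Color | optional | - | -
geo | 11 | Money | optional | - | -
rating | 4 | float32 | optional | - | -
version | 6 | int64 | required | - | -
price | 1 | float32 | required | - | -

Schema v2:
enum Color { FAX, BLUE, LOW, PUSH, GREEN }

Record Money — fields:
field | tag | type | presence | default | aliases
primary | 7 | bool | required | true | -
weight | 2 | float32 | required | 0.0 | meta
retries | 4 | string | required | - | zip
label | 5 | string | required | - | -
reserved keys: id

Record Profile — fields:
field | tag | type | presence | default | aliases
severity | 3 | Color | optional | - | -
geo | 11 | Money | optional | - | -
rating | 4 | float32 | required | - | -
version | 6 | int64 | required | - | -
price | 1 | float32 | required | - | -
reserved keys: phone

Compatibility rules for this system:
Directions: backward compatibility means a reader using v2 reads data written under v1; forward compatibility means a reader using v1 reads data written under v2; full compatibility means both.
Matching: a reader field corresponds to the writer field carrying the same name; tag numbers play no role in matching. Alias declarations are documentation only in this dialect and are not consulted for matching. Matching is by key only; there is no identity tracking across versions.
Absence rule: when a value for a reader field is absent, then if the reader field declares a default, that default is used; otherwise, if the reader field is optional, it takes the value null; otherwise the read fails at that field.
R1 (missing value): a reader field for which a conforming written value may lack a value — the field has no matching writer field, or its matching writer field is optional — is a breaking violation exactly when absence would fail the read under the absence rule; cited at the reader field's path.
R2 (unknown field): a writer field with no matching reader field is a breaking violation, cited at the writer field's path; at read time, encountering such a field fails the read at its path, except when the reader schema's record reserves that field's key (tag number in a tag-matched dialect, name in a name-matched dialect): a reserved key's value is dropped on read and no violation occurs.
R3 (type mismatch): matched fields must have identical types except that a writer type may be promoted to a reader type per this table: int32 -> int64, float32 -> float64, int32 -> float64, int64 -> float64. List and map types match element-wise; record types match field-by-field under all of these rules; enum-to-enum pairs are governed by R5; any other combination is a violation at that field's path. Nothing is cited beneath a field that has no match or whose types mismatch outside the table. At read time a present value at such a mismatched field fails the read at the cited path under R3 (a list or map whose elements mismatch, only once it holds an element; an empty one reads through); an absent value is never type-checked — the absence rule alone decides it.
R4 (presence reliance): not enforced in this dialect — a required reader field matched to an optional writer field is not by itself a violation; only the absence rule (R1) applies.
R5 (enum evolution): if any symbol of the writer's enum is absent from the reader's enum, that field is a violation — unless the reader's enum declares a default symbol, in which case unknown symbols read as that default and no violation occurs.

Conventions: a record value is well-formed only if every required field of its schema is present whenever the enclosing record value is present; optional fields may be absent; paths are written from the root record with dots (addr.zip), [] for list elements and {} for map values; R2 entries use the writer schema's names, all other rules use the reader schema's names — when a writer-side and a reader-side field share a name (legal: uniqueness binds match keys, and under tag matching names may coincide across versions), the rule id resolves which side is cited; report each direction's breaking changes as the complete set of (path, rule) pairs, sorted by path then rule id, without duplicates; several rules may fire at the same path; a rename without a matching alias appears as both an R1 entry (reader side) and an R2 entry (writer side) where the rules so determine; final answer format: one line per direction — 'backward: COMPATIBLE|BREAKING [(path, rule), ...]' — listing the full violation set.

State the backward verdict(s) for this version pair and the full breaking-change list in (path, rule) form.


the writer's type comes first in each Profile pair
backward pass over Profile, reader schema v2, writer schema v1:
  Color -> Color, writer optional: severity aligns to severity
  Money -> Money, writer optional: geo aligns to geo
  float32 -> float32, writer optional: rating aligns to rating
  int64 -> int64, writer required: version aligns to version
  float32 -> float32, writer required: price aligns to price
  bool -> bool, writer required: geo.primary aligns to geo.primary
  float32 -> float32, writer required: geo.weight aligns to geo.weight
  int32 -> string, writer required: geo.retries aligns to geo.retries
  string -> string, writer required: geo.label aligns to geo.label
  R3 fires at geo.retries
  R1 fires at rating
  => backward verdict for Profile: BREAKING, 2 violation(s)

backward: BREAKING [(geo.retries, R3), (rating, R1)]


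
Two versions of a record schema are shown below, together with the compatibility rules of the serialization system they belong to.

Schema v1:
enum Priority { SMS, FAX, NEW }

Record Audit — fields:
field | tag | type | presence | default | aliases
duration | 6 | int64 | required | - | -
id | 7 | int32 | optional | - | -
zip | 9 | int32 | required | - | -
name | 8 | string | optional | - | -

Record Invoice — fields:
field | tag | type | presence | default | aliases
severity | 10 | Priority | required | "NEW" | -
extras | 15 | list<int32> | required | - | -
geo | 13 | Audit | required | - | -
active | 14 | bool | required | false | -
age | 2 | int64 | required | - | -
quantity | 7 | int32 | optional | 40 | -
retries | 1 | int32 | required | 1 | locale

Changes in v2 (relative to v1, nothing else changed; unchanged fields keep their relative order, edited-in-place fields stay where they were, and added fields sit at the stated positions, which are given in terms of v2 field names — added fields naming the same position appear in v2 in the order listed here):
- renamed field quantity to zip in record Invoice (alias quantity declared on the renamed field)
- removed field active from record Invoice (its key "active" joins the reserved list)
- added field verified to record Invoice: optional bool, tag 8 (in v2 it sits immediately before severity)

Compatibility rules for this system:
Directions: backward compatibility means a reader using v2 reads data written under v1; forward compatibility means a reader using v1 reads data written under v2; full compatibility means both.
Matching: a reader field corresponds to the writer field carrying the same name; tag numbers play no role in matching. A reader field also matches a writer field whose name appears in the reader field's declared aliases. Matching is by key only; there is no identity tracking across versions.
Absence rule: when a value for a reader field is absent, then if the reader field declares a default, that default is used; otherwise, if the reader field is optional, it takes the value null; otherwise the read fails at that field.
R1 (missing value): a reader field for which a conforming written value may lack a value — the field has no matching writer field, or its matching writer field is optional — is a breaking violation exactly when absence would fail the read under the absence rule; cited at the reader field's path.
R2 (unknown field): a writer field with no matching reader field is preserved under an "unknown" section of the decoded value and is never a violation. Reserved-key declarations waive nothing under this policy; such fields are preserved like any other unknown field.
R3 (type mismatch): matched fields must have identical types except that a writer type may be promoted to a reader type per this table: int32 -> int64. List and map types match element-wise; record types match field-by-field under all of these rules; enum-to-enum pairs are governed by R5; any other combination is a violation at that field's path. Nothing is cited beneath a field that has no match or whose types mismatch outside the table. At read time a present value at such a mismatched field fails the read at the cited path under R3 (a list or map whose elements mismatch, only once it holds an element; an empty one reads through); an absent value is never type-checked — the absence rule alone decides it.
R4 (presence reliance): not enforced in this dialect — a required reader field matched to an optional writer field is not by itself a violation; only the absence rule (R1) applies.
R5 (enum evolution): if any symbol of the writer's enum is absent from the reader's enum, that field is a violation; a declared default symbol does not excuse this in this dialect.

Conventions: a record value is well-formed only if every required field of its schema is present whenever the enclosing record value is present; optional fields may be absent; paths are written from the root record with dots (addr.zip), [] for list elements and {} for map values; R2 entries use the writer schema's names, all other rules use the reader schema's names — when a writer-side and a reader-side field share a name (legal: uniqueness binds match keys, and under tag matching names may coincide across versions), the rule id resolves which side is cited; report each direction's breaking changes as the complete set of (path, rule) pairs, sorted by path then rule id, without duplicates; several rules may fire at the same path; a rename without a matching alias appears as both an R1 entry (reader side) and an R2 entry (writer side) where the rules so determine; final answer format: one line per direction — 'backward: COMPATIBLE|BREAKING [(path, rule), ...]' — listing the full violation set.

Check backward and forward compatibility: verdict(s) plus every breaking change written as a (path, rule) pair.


backward: COMPATIBLE []; forward: COMPATIBLE []

arrows below run writer -> reader for Invoice
backward on Invoice — v2 reading data written by v1:
  verified has no writer counterpart
  writer required, Priority -> Priority: reader severity maps from writer severity
  writer required, list<int32> -> list<int32>: reader extras maps from writer extras
  writer required, Audit -> Audit: reader geo maps from writer geo
  writer required, int64 -> int64: reader age maps from writer age
  writer optional, int32 -> int32: reader zip maps from writer quantity
  writer required, int32 -> int32: reader retries maps from writer retries
  writer active: unknown to reader
  writer required, int64 -> int64: reader geo.duration maps from writer geo.duration
  writer optional, int32 -> int32: reader geo.id maps from writer geo.id
  writer required, int32 -> int32: reader geo.zip maps from writer geo.zip
  writer optional, string -> string: reader geo.name maps from writer geo.name
  => backward: COMPATIBLE
forward on Invoice — v1 reading data written by v2:
  writer required, Priority -> Priority: reader severity maps from writer severity
  writer required, list<int32> -> list<int32>: reader extras maps from writer extras
  writer required, Audit -> Audit: reader geo maps from writer geo
  active has no writer counterpart
  writer required, int64 -> int64: reader age maps from writer age
  quantity has no writer counterpart
  writer required, int32 -> int32: reader retries maps from writer retries
  writer verified: unknown to reader
  writer zip: unknown to reader
  writer required, int64 -> int64: reader geo.duration maps from writer geo.duration
  writer optional, int32 -> int32: reader geo.id maps from writer geo.id
  writer required, int32 -> int32: reader geo.zip maps from writer geo.zip
  writer optional, string -> string: reader geo.name maps from writer geo.name
  => forward: COMPATIBLE


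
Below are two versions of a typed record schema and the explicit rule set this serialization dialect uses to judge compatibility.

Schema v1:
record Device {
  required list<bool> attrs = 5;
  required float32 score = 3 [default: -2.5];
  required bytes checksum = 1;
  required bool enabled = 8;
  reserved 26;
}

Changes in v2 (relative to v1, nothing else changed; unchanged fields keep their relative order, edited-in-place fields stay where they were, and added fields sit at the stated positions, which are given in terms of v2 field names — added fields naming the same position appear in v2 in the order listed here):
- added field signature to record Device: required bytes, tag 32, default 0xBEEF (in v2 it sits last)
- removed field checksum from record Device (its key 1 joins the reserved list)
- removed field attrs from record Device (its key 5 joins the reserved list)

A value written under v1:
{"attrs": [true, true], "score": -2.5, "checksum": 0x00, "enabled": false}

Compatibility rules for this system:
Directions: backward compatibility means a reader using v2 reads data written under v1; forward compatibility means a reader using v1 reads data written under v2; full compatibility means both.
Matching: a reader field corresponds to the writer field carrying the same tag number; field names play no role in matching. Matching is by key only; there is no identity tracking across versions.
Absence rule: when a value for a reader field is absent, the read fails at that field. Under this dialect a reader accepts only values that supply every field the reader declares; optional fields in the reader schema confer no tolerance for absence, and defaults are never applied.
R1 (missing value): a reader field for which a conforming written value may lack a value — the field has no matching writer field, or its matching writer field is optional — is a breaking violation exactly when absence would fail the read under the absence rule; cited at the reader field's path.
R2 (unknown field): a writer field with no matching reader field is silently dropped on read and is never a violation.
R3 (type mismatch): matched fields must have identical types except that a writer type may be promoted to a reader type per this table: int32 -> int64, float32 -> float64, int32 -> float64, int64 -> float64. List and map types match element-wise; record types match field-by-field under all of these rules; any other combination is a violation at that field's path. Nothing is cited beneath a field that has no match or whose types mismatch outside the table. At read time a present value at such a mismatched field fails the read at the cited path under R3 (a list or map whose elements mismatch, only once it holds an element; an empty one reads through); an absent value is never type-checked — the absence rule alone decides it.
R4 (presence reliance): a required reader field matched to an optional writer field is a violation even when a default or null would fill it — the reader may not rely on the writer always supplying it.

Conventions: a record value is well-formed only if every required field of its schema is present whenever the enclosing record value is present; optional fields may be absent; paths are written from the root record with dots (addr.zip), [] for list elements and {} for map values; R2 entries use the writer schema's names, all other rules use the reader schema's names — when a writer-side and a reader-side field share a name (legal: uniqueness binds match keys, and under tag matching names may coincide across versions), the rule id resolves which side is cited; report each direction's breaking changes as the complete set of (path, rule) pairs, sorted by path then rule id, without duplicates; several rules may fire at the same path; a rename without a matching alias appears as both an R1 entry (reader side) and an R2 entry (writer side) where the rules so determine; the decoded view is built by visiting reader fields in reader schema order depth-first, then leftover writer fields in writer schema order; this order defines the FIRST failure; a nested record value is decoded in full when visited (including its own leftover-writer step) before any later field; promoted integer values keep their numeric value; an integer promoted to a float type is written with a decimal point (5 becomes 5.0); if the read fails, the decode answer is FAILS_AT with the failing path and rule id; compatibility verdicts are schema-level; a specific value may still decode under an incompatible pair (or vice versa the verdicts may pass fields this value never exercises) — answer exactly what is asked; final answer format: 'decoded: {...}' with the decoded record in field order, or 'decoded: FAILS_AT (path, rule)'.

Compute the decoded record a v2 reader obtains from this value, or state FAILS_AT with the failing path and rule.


decoded: FAILS_AT (signature, R1)

the writer's type comes first in each Device pair
migrating the Device value to v2:
  score := -2.5
  enabled := false
  read fails at signature under R1 (no fill)
  => FAILS_AT (signature, R1)
ruling out the remaining Device differences:
  removed field checksum from record Device (its key 1 joins the reserved list) -> schema-level compatibility only; this Device value's decode is unchanged
  removed field attrs from record Device (its key 5 joins the reserved list) -> schema-level compatibility only; this Device value's decode is unchanged
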